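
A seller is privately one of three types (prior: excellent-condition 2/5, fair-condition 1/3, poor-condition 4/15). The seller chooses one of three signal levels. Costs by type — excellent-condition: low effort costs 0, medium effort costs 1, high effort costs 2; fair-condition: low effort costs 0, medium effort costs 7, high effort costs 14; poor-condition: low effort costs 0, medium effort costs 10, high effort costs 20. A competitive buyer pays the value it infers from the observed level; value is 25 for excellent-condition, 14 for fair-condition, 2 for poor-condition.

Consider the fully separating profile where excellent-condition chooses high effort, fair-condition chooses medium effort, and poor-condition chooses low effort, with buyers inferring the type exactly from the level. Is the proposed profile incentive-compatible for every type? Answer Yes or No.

No

Separating prices: high effort → 25, medium effort → 14, low effort → 2.
excellent-condition (assigned high effort): low effort: 2 − 0 = 2; medium effort: 14 − 1 = 13; high effort: 25 − 2 = 23. excellent-condition stays.
fair-condition (assigned medium effort): low effort: 2 − 0 = 2; medium effort: 14 − 7 = 7; high effort: 25 − 14 = 11. fair-condition prefers high effort.
poor-condition (assigned low effort): low effort: 2 − 0 = 2; medium effort: 14 − 10 = 4; high effort: 25 − 20 = 5. poor-condition prefers high effort.
At least one type deviates; the separating profile fails.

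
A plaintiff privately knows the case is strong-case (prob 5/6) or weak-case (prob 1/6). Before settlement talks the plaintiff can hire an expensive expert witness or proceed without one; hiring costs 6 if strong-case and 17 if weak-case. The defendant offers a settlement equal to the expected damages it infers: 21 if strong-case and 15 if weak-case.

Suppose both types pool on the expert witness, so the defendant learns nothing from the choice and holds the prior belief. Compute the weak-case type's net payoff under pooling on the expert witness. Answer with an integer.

Pooled settlement = 5/6·21 + 1/6·15 = 20.
weak-case pays cost 17 for the expert witness, so net payoff = 20 − 17 = 3.

3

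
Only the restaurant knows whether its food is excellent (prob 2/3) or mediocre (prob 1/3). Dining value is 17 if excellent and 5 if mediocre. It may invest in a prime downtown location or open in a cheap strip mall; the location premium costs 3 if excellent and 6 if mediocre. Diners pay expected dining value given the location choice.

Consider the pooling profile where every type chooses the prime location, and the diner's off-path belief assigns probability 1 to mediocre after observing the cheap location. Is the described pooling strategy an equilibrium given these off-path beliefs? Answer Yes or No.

On path, the diner holds the prior and pays 2/3·17 + 1/3·5 = 13. Off path (the cheap location), believing mediocre, it pays 5.
excellent: the prime location nets 13 − 3 = 10; the cheap location nets 5. excellent stays.
mediocre: the prime location nets 13 − 6 = 7; the cheap location nets 5. mediocre stays.
No type deviates, so pooling is sustained.

Yes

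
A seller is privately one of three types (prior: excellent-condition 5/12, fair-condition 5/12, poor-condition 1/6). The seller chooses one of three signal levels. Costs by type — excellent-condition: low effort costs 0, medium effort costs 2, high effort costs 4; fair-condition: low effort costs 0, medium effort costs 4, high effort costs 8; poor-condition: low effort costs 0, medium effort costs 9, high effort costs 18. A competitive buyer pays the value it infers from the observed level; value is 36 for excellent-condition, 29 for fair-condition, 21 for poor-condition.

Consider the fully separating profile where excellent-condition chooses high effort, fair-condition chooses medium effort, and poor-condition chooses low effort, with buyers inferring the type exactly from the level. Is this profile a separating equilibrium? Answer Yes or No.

No

Separating prices: high effort → 36, medium effort → 29, low effort → 21.
excellent-condition (assigned high effort): low effort: 21 − 0 = 21; medium effort: 29 − 2 = 27; high effort: 36 − 4 = 32. excellent-condition stays.
fair-condition (assigned medium effort): low effort: 21 − 0 = 21; medium effort: 29 − 4 = 25; high effort: 36 − 8 = 28. fair-condition prefers high effort.
poor-condition (assigned low effort): low effort: 21 − 0 = 21; medium effort: 29 − 9 = 20; high effort: 36 − 18 = 18. poor-condition stays.
At least one type deviates; the separating profile fails.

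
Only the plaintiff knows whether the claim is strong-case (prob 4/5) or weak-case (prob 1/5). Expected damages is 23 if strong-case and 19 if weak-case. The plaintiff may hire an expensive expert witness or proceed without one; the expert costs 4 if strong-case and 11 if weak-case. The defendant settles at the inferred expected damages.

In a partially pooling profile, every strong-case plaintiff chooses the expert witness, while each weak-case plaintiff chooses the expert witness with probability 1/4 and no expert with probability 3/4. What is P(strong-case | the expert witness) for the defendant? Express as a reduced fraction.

16/17

P(the expert witness) = (4/5)·1 + (1/5)·(1/4) = 17/20.
By Bayes' rule, P(strong-case | the expert witness) = (4/5) / (17/20) = 16/17.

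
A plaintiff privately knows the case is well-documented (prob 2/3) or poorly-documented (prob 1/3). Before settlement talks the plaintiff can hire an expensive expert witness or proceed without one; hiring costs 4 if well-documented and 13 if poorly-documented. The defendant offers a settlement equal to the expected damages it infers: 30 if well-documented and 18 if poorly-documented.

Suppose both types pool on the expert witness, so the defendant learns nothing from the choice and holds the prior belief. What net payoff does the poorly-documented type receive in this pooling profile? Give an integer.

13

Pooled settlement = 2/3·30 + 1/3·18 = 26.
poorly-documented pays cost 13 for the expert witness, so net payoff = 26 − 13 = 13.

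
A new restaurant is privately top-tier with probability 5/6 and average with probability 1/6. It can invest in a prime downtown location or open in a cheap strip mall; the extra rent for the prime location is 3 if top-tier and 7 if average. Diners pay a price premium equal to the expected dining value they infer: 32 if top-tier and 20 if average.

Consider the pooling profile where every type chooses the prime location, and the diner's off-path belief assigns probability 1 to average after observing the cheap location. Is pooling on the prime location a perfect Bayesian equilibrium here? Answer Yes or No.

On path, the diner holds the prior and pays 5/6·32 + 1/6·20 = 30. Off path (the cheap location), believing average, it pays 20.
top-tier: the prime location nets 30 − 3 = 27; the cheap location nets 20. top-tier stays.
average: the prime location nets 30 − 7 = 23; the cheap location nets 20. average stays.
No type deviates, so pooling is sustained.

Yes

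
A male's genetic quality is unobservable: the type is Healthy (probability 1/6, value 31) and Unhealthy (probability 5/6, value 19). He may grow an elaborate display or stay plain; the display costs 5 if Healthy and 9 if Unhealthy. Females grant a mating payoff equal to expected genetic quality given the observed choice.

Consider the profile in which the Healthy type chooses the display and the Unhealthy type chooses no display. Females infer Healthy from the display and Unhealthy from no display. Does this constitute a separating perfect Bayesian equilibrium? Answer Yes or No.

Under these beliefs, the display earns mating payoff 31 and no display earns mating payoff 19.
Healthy: the display nets 31 − 5 = 26; no display nets 19. Healthy prefers the display.
Unhealthy: the display nets 31 − 9 = 22; no display nets 19. Unhealthy would deviate to the display.
Unhealthy has a profitable deviation, so the profile is not an equilibrium.

No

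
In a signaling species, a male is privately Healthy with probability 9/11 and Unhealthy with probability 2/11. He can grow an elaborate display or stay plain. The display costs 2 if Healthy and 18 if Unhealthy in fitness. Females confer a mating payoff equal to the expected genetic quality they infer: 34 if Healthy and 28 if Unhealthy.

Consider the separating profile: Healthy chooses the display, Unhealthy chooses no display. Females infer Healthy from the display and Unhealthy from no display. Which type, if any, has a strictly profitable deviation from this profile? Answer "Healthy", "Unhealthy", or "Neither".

The display pays 34; no display pays 28.
Healthy: assigned the display, nets 34 − 2 = 32; deviating to no display nets 28.
Unhealthy: assigned no display, nets 28; deviating to the display nets 34 − 18 = 16.
Both types strictly prefer their assigned action; no profitable deviation.

Neither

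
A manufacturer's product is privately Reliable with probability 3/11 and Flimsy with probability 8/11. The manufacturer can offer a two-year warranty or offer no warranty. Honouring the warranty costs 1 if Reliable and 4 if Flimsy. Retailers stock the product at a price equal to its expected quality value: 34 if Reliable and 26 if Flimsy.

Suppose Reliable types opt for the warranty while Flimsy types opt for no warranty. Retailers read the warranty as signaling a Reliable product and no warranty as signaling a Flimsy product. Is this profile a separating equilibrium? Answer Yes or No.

No

Under these beliefs, the warranty earns price 34 and no warranty earns price 26.
Reliable: the warranty nets 34 − 1 = 33; no warranty nets 26. Reliable prefers the warranty.
Flimsy: the warranty nets 34 − 4 = 30; no warranty nets 26. Flimsy would deviate to the warranty.
Flimsy has a profitable deviation, so the profile is not an equilibrium.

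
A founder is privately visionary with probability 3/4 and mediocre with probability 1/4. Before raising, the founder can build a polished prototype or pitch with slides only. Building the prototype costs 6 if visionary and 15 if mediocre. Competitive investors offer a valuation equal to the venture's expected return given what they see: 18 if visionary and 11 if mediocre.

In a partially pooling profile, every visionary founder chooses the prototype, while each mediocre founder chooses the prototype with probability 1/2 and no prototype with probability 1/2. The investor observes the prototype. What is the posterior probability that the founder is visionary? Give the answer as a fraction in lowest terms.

6/7

P(the prototype) = (3/4)·1 + (1/4)·(1/2) = 7/8.
By Bayes' rule, P(visionary | the prototype) = (3/4) / (7/8) = 6/7.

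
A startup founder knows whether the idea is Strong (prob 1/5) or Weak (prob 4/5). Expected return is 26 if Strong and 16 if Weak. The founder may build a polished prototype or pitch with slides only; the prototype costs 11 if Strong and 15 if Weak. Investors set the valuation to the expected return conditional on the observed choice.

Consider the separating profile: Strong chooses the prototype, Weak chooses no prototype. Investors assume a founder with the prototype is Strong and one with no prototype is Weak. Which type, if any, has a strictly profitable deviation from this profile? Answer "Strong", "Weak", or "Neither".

The prototype pays 26; no prototype pays 16.
Strong: assigned the prototype, nets 26 − 11 = 15; deviating to no prototype nets 16.
Weak: assigned no prototype, nets 16; deviating to the prototype nets 26 − 15 = 11.
The Strong type gains 1 by deviating.

Strong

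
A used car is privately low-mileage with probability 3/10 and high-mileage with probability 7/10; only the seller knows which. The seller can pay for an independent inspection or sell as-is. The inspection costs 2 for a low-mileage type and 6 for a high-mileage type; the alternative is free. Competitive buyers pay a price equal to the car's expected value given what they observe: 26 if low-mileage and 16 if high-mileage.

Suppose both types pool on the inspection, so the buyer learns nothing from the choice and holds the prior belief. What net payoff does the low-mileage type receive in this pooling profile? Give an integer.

17

Pooled price = 3/10·26 + 7/10·16 = 19.
low-mileage pays cost 2 for the inspection, so net payoff = 19 − 2 = 17.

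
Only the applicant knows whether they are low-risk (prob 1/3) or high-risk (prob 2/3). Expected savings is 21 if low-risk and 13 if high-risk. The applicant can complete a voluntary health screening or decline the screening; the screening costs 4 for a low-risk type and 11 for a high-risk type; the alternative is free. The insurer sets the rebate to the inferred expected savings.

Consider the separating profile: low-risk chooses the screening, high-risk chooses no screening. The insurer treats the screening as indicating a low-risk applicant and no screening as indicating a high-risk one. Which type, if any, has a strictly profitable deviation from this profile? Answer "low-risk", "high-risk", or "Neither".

Neither

The screening pays 21; no screening pays 13.
low-risk: assigned the screening, nets 21 − 4 = 17; deviating to no screening nets 13.
high-risk: assigned no screening, nets 13; deviating to the screening nets 21 − 11 = 10.
Both types strictly prefer their assigned action; no profitable deviation.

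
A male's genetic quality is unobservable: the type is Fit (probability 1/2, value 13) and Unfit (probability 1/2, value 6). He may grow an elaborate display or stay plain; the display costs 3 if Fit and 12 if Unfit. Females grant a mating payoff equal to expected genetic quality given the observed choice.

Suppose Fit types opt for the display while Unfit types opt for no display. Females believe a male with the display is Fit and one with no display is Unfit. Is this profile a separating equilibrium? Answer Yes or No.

Under these beliefs, the display earns mating payoff 13 and no display earns mating payoff 6.
Fit: the display nets 13 − 3 = 10; no display nets 6. Fit prefers the display.
Unfit: the display nets 13 − 12 = 1; no display nets 6. Unfit prefers no display.
Neither type deviates, so the separating profile is an equilibrium.

Yes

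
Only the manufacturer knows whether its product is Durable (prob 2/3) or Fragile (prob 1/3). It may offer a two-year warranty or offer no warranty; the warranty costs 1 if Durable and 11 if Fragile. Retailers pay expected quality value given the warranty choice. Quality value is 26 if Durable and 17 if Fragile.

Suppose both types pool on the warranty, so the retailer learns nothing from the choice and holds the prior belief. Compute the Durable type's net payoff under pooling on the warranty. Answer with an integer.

22

Pooled price = 2/3·26 + 1/3·17 = 23.
Durable pays cost 1 for the warranty, so net payoff = 23 − 1 = 22.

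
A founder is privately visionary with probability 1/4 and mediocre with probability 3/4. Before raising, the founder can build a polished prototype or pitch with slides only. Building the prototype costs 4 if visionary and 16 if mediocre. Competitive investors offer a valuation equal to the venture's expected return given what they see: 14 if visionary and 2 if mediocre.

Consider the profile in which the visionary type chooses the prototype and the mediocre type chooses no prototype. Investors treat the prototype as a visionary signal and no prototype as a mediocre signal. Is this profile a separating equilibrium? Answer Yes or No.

Yes

Under these beliefs, the prototype earns valuation 14 and no prototype earns valuation 2.
visionary: the prototype nets 14 − 4 = 10; no prototype nets 2. visionary prefers the prototype.
mediocre: the prototype nets 14 − 16 = -2; no prototype nets 2. mediocre prefers no prototype.
Neither type deviates, so the separating profile is an equilibrium.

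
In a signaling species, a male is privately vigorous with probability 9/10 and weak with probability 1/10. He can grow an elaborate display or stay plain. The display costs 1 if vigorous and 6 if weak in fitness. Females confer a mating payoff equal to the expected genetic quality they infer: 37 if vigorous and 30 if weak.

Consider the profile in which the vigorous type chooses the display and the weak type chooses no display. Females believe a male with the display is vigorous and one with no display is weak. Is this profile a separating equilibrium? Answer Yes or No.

No

Under these beliefs, the display earns mating payoff 37 and no display earns mating payoff 30.
vigorous: the display nets 37 − 1 = 36; no display nets 30. vigorous prefers the display.
weak: the display nets 37 − 6 = 31; no display nets 30. weak would deviate to the display.
weak has a profitable deviation, so the profile is not an equilibrium.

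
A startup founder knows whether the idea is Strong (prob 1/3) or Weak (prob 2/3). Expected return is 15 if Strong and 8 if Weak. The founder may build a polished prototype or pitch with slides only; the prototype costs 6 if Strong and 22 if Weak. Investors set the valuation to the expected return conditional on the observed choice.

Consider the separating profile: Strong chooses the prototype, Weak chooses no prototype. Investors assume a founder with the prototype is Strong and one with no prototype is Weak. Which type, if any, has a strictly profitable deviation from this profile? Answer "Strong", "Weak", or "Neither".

Neither

The prototype pays 15; no prototype pays 8.
Strong: assigned the prototype, nets 15 − 6 = 9; deviating to no prototype nets 8.
Weak: assigned no prototype, nets 8; deviating to the prototype nets 15 − 22 = -7.
Both types strictly prefer their assigned action; no profitable deviation.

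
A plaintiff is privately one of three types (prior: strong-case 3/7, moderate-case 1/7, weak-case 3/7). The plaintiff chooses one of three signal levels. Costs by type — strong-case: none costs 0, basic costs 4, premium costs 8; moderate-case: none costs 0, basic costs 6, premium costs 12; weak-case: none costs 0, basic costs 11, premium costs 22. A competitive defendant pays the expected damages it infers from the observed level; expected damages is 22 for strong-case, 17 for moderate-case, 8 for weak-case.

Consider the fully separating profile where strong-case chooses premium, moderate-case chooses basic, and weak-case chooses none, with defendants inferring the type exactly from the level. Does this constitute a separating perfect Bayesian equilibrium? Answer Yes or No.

Yes

Separating settlements: premium → 22, basic → 17, none → 8.
strong-case (assigned premium): none: 8 − 0 = 8; basic: 17 − 4 = 13; premium: 22 − 8 = 14. strong-case stays.
moderate-case (assigned basic): none: 8 − 0 = 8; basic: 17 − 6 = 11; premium: 22 − 12 = 10. moderate-case stays.
weak-case (assigned none): none: 8 − 0 = 8; basic: 17 − 11 = 6; premium: 22 − 22 = 0. weak-case stays.
Every type prefers its assigned level; separation holds.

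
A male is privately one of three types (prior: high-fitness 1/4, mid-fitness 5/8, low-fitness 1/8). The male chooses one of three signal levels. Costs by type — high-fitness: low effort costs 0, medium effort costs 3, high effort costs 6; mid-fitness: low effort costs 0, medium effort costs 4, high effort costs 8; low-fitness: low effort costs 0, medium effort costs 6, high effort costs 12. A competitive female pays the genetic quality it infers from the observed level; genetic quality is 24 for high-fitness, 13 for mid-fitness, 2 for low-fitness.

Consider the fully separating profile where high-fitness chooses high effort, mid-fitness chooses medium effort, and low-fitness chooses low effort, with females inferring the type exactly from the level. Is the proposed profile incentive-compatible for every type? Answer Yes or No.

Separating mating payoffs: high effort → 24, medium effort → 13, low effort → 2.
high-fitness (assigned high effort): low effort: 2 − 0 = 2; medium effort: 13 − 3 = 10; high effort: 24 − 6 = 18. high-fitness stays.
mid-fitness (assigned medium effort): low effort: 2 − 0 = 2; medium effort: 13 − 4 = 9; high effort: 24 − 8 = 16. mid-fitness prefers high effort.
low-fitness (assigned low effort): low effort: 2 − 0 = 2; medium effort: 13 − 6 = 7; high effort: 24 − 12 = 12. low-fitness prefers high effort.
At least one type deviates; the separating profile fails.

No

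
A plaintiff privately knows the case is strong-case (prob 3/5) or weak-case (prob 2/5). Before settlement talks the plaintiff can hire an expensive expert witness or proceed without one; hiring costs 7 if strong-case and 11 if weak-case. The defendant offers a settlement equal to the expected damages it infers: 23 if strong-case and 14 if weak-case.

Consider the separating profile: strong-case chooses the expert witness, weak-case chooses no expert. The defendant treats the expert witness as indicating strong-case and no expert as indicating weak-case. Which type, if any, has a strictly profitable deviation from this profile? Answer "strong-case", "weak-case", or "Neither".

Neither

The expert witness pays 23; no expert pays 14.
strong-case: assigned the expert witness, nets 23 − 7 = 16; deviating to no expert nets 14.
weak-case: assigned no expert, nets 14; deviating to the expert witness nets 23 − 11 = 12.
Both types strictly prefer their assigned action; no profitable deviation.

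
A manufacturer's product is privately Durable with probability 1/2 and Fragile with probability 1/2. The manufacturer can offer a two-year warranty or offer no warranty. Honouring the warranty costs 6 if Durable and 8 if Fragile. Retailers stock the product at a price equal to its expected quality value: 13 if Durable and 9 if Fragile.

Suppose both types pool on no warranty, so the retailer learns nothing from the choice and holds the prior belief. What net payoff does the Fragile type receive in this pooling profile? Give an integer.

11

Pooled price = 1/2·13 + 1/2·9 = 11.
Fragile pays no cost for no warranty, so net payoff = 11.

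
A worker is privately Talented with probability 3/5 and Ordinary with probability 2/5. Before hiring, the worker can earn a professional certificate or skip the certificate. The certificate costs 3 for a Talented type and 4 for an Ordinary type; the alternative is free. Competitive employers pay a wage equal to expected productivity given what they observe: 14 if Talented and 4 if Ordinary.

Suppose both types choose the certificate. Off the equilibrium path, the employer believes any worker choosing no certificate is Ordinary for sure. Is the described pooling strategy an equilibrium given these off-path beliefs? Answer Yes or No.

On path, the employer holds the prior and pays 3/5·14 + 2/5·4 = 10. Off path (no certificate), believing Ordinary, it pays 4.
Talented: the certificate nets 10 − 3 = 7; no certificate nets 4. Talented stays.
Ordinary: the certificate nets 10 − 4 = 6; no certificate nets 4. Ordinary stays.
No type deviates, so pooling is sustained.

Yes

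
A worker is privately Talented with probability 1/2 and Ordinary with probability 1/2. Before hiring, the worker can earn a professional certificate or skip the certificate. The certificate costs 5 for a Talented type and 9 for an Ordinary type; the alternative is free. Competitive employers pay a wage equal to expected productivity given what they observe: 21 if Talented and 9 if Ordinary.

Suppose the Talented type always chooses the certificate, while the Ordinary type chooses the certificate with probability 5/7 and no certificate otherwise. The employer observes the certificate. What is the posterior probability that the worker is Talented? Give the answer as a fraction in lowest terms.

7/12

P(the certificate) = (1/2)·1 + (1/2)·(5/7) = 6/7.
By Bayes' rule, P(Talented | the certificate) = (1/2) / (6/7) = 7/12.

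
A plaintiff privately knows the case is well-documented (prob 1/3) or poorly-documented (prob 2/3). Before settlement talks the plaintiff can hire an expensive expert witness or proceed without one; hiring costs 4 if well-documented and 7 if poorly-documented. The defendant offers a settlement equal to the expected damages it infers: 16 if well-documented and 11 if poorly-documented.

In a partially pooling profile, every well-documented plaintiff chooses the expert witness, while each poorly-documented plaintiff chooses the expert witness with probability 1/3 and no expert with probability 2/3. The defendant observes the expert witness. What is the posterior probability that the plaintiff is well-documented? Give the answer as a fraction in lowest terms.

3/5

P(the expert witness) = (1/3)·1 + (2/3)·(1/3) = 5/9.
By Bayes' rule, P(well-documented | the expert witness) = (1/3) / (5/9) = 3/5.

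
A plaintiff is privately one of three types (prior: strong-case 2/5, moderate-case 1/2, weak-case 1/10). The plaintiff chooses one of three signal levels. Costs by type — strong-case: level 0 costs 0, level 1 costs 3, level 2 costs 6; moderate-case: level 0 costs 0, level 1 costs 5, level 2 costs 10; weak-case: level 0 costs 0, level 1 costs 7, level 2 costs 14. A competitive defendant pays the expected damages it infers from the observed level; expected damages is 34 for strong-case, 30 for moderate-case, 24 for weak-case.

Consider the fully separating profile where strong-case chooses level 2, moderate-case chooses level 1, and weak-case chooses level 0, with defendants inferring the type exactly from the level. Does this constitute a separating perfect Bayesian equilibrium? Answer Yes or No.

Separating settlements: level 2 → 34, level 1 → 30, level 0 → 24.
strong-case (assigned level 2): level 0: 24 − 0 = 24; level 1: 30 − 3 = 27; level 2: 34 − 6 = 28. strong-case stays.
moderate-case (assigned level 1): level 0: 24 − 0 = 24; level 1: 30 − 5 = 25; level 2: 34 − 10 = 24. moderate-case stays.
weak-case (assigned level 0): level 0: 24 − 0 = 24; level 1: 30 − 7 = 23; level 2: 34 − 14 = 20. weak-case stays.
Every type prefers its assigned level; separation holds.

Yes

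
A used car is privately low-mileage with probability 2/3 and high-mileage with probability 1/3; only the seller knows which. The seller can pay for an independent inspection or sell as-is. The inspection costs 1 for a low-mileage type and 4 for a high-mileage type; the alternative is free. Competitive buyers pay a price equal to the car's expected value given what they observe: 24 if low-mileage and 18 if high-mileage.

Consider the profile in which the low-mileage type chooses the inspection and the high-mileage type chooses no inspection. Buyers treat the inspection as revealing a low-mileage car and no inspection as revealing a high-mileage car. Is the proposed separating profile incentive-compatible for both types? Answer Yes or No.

Under these beliefs, the inspection earns price 24 and no inspection earns price 18.
low-mileage: the inspection nets 24 − 1 = 23; no inspection nets 18. low-mileage prefers the inspection.
high-mileage: the inspection nets 24 − 4 = 20; no inspection nets 18. high-mileage would deviate to the inspection.
high-mileage has a profitable deviation, so the profile is not an equilibrium.

No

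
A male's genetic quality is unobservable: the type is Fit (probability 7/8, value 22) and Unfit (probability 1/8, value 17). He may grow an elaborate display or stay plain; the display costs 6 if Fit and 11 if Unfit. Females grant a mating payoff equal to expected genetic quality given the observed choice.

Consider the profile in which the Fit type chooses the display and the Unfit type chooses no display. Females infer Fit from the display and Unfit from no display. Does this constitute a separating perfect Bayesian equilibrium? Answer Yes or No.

Under these beliefs, the display earns mating payoff 22 and no display earns mating payoff 17.
Fit: the display nets 22 − 6 = 16; no display nets 17. Fit would deviate to no display.
Unfit: the display nets 22 − 11 = 11; no display nets 17. Unfit prefers no display.
Fit has a profitable deviation, so the profile is not an equilibrium.

No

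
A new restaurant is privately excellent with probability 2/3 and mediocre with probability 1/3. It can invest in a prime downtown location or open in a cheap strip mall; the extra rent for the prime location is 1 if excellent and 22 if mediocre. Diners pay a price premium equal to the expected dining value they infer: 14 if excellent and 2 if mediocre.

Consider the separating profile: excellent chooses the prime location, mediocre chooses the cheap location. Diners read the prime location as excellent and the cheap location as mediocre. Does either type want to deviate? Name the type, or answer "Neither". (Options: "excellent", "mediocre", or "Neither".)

The prime location pays 14; the cheap location pays 2.
excellent: assigned the prime location, nets 14 − 1 = 13; deviating to the cheap location nets 2.
mediocre: assigned the cheap location, nets 2; deviating to the prime location nets 14 − 22 = -8.
Both types strictly prefer their assigned action; no profitable deviation.

Neither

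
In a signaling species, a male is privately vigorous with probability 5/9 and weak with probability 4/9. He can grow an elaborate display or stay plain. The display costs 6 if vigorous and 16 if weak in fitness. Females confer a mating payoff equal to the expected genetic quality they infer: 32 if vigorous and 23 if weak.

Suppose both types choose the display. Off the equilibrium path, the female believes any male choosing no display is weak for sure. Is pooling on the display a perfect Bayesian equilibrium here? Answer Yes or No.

On path, the female holds the prior and pays 5/9·32 + 4/9·23 = 28. Off path (no display), believing weak, it pays 23.
vigorous: the display nets 28 − 6 = 22; no display nets 23. vigorous would deviate.
weak: the display nets 28 − 16 = 12; no display nets 23. weak would deviate.
A type deviates, so pooling fails.

No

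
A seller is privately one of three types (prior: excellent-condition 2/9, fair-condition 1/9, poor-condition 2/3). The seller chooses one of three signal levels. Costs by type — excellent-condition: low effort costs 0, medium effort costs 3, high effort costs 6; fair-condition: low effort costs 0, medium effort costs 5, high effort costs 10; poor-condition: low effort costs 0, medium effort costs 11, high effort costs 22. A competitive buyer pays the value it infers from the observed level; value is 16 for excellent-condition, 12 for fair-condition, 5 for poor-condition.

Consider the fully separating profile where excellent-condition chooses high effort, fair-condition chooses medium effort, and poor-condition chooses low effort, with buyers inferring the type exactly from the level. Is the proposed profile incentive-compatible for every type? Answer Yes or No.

Yes

Separating prices: high effort → 16, medium effort → 12, low effort → 5.
excellent-condition (assigned high effort): low effort: 5 − 0 = 5; medium effort: 12 − 3 = 9; high effort: 16 − 6 = 10. excellent-condition stays.
fair-condition (assigned medium effort): low effort: 5 − 0 = 5; medium effort: 12 − 5 = 7; high effort: 16 − 10 = 6. fair-condition stays.
poor-condition (assigned low effort): low effort: 5 − 0 = 5; medium effort: 12 − 11 = 1; high effort: 16 − 22 = -6. poor-condition stays.
Every type prefers its assigned level; separation holds.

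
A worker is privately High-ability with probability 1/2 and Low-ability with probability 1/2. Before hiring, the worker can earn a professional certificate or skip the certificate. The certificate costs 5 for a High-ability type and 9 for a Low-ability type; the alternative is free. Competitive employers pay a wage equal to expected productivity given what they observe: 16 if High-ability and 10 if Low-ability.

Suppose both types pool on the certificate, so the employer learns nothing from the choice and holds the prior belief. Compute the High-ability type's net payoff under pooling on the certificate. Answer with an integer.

8

Pooled wage = 1/2·16 + 1/2·10 = 13.
High-ability pays cost 5 for the certificate, so net payoff = 13 − 5 = 8.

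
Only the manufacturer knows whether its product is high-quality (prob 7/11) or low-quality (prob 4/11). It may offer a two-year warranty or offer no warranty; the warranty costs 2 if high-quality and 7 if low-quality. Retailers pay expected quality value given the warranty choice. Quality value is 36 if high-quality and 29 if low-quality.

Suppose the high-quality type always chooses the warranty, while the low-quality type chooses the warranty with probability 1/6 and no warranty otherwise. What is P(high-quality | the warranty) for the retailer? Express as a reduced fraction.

21/23

P(the warranty) = (7/11)·1 + (4/11)·(1/6) = 23/33.
By Bayes' rule, P(high-quality | the warranty) = (7/11) / (23/33) = 21/23.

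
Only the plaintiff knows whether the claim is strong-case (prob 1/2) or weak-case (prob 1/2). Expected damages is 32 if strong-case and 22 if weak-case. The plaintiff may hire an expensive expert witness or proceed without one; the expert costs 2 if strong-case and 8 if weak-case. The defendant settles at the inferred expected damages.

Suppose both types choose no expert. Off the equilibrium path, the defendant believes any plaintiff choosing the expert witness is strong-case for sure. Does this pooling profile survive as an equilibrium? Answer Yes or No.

On path, the defendant holds the prior and pays 1/2·32 + 1/2·22 = 27. Off path (the expert witness), believing strong-case, it pays 32.
strong-case: no expert nets 27; the expert witness nets 32 − 2 = 30. strong-case would deviate.
weak-case: no expert nets 27; the expert witness nets 32 − 8 = 24. weak-case stays.
A type deviates, so pooling fails.

No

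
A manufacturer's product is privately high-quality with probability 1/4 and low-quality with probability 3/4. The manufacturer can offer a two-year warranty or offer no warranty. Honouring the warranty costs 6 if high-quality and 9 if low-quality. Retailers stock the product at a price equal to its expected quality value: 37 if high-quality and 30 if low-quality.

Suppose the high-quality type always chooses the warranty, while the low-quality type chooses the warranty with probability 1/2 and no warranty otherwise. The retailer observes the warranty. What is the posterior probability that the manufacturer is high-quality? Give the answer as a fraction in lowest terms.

2/5

P(the warranty) = (1/4)·1 + (3/4)·(1/2) = 5/8.
By Bayes' rule, P(high-quality | the warranty) = (1/4) / (5/8) = 2/5.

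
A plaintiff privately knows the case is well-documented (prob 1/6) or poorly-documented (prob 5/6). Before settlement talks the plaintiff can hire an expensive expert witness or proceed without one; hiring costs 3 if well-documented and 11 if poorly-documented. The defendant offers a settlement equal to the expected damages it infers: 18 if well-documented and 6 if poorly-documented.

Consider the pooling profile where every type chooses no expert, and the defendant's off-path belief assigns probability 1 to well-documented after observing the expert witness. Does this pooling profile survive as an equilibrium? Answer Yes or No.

No

On path, the defendant holds the prior and pays 1/6·18 + 5/6·6 = 8. Off path (the expert witness), believing well-documented, it pays 18.
well-documented: no expert nets 8; the expert witness nets 18 − 3 = 15. well-documented would deviate.
poorly-documented: no expert nets 8; the expert witness nets 18 − 11 = 7. poorly-documented stays.
A type deviates, so pooling fails.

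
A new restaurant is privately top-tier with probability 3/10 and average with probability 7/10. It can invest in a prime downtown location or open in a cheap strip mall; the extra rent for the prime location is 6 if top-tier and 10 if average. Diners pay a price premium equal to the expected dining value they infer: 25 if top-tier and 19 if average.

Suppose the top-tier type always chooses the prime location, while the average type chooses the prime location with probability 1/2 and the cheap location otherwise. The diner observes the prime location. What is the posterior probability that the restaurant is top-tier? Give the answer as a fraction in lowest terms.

6/13

P(the prime location) = (3/10)·1 + (7/10)·(1/2) = 13/20.
By Bayes' rule, P(top-tier | the prime location) = (3/10) / (13/20) = 6/13.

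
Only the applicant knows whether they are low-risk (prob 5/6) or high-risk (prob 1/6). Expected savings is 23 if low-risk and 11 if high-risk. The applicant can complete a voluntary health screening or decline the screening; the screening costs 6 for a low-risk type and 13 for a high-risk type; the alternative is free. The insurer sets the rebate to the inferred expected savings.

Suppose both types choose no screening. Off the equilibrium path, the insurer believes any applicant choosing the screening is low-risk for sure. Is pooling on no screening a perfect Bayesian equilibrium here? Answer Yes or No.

Yes

On path, the insurer holds the prior and pays 5/6·23 + 1/6·11 = 21. Off path (the screening), believing low-risk, it pays 23.
low-risk: no screening nets 21; the screening nets 23 − 6 = 17. low-risk stays.
high-risk: no screening nets 21; the screening nets 23 − 13 = 10. high-risk stays.
No type deviates, so pooling is sustained.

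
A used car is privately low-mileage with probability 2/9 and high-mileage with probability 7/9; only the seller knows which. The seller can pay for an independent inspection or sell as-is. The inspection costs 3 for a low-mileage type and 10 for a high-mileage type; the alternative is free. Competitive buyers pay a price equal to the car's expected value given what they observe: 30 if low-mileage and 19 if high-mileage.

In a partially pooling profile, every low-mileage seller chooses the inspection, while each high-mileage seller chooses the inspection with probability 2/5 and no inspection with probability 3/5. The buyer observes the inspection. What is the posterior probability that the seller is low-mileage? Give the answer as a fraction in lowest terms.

P(the inspection) = (2/9)·1 + (7/9)·(2/5) = 8/15.
By Bayes' rule, P(low-mileage | the inspection) = (2/9) / (8/15) = 5/12.

5/12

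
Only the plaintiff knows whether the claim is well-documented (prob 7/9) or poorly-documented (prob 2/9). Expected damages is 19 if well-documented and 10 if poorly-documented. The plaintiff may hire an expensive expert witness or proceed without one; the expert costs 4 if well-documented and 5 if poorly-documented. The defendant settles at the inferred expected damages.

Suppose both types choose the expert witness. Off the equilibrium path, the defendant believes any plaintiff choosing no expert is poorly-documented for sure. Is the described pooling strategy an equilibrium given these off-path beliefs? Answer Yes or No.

Yes

On path, the defendant holds the prior and pays 7/9·19 + 2/9·10 = 17. Off path (no expert), believing poorly-documented, it pays 10.
well-documented: the expert witness nets 17 − 4 = 13; no expert nets 10. well-documented stays.
poorly-documented: the expert witness nets 17 − 5 = 12; no expert nets 10. poorly-documented stays.
No type deviates, so pooling is sustained.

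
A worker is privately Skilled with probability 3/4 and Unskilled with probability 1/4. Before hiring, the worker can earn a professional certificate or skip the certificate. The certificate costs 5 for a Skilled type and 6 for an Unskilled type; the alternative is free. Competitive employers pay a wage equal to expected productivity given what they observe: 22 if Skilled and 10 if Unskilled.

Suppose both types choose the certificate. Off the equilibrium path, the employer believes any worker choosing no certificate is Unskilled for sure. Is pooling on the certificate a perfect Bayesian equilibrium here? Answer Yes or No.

On path, the employer holds the prior and pays 3/4·22 + 1/4·10 = 19. Off path (no certificate), believing Unskilled, it pays 10.
Skilled: the certificate nets 19 − 5 = 14; no certificate nets 10. Skilled stays.
Unskilled: the certificate nets 19 − 6 = 13; no certificate nets 10. Unskilled stays.
No type deviates, so pooling is sustained.

Yes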